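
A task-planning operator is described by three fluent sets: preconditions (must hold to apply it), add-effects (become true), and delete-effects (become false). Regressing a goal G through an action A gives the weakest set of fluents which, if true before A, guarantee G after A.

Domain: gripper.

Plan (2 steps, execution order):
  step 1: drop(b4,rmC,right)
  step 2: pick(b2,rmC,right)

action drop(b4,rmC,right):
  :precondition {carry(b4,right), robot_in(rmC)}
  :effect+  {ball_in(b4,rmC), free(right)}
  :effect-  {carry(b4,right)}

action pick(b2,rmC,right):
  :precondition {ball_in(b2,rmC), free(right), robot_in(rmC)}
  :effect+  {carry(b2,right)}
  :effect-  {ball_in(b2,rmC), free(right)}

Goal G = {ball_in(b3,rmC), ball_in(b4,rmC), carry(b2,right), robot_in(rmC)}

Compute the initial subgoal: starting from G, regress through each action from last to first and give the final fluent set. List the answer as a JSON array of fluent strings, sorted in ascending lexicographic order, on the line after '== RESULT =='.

Work backward from the goal:
  through step 2 (pick(b2,rmC,right)): drop {carry(b2,right)}, keep {ball_in(b3,rmC), ball_in(b4,rmC), robot_in(rmC)}, require {ball_in(b2,rmC), free(right), robot_in(rmC)}
    → {ball_in(b2,rmC), ball_in(b3,rmC), ball_in(b4,rmC), free(right), robot_in(rmC)}
  through step 1 (drop(b4,rmC,right)): drop {ball_in(b4,rmC), free(right)}, keep {ball_in(b2,rmC), ball_in(b3,rmC), robot_in(rmC)}, require {carry(b4,right), robot_in(rmC)}
    → {ball_in(b2,rmC), ball_in(b3,rmC), carry(b4,right), robot_in(rmC)}

== RESULT ==
["ball_in(b2,rmC)", "ball_in(b3,rmC)", "carry(b4,right)", "robot_in(rmC)"]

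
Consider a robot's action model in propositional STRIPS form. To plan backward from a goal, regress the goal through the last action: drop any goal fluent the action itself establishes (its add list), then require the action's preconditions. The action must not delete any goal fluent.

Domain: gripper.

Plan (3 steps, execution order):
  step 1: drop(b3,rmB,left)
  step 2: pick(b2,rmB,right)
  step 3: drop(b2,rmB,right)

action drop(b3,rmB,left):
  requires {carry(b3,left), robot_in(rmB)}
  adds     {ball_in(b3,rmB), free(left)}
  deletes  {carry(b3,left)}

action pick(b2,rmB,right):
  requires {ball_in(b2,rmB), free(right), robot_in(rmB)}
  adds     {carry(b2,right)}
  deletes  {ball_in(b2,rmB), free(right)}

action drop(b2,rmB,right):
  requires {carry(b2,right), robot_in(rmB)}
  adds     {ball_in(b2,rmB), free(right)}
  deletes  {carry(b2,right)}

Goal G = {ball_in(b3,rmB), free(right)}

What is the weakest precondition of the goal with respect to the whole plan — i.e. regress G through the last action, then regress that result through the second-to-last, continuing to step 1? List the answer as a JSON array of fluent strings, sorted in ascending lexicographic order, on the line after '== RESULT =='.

Work backward from the goal:
  through step 3 (drop(b2,rmB,right)): drop {free(right)}, keep {ball_in(b3,rmB)}, require {carry(b2,right), robot_in(rmB)}
    → {ball_in(b3,rmB), carry(b2,right), robot_in(rmB)}
  through step 2 (pick(b2,rmB,right)): drop {carry(b2,right)}, keep {ball_in(b3,rmB), robot_in(rmB)}, require {ball_in(b2,rmB), free(right), robot_in(rmB)}
    → {ball_in(b2,rmB), ball_in(b3,rmB), free(right), robot_in(rmB)}
  through step 1 (drop(b3,rmB,left)): drop {ball_in(b3,rmB)}, keep {ball_in(b2,rmB), free(right), robot_in(rmB)}, require {carry(b3,left), robot_in(rmB)}
    → {ball_in(b2,rmB), carry(b3,left), free(right), robot_in(rmB)}

== RESULT ==
["ball_in(b2,rmB)", "carry(b3,left)", "free(right)", "robot_in(rmB)"]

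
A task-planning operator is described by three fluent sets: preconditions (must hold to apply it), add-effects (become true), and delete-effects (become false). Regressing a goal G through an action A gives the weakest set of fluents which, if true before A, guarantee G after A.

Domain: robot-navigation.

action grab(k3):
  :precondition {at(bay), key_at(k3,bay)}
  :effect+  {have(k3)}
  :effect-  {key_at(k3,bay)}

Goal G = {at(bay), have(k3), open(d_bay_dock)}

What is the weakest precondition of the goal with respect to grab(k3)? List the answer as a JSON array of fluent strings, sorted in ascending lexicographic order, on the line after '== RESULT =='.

Compute (G \ add) ∪ pre:
  G ∩ del = {}  (empty — regression defined)
  G \ add = {at(bay), have(k3), open(d_bay_dock)} \ {have(k3)} = {at(bay), open(d_bay_dock)}
  ∪ pre   = {at(bay), open(d_bay_dock)} ∪ {at(bay), key_at(k3,bay)}
          = {at(bay), key_at(k3,bay), open(d_bay_dock)}

== RESULT ==
["at(bay)", "key_at(k3,bay)", "open(d_bay_dock)"]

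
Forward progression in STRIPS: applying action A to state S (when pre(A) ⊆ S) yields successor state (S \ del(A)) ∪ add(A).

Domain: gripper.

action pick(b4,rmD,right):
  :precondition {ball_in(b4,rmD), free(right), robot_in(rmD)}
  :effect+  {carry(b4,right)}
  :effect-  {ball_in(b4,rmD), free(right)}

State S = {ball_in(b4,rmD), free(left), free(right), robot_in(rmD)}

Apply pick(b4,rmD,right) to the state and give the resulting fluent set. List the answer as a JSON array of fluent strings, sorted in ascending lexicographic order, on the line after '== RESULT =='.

Compute (S \ del) ∪ add:
  pre ⊆ S: {ball_in(b4,rmD), free(right), robot_in(rmD)} ⊆ S  — applicable
  S \ del = {free(left), robot_in(rmD)}
  ∪ add   = {carry(b4,right), free(left), robot_in(rmD)}

== RESULT ==
["carry(b4,right)", "free(left)", "robot_in(rmD)"]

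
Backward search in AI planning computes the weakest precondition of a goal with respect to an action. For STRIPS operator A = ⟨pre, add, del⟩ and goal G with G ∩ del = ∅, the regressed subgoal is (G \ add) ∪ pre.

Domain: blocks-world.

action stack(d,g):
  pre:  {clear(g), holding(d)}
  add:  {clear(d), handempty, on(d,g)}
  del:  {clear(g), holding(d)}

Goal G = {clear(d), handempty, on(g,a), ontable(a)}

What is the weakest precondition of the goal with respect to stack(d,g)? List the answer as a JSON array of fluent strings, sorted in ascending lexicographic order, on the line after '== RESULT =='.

Regress:
  G ∩ del = {}  (empty — regression defined)
  G \ add = {clear(d), handempty, on(g,a), ontable(a)} \ {clear(d), handempty, on(d,g)} = {on(g,a), ontable(a)}
  ∪ pre   = {on(g,a), ontable(a)} ∪ {clear(g), holding(d)}
          = {clear(g), holding(d), on(g,a), ontable(a)}

== RESULT ==
["clear(g)", "holding(d)", "on(g,a)", "ontable(a)"]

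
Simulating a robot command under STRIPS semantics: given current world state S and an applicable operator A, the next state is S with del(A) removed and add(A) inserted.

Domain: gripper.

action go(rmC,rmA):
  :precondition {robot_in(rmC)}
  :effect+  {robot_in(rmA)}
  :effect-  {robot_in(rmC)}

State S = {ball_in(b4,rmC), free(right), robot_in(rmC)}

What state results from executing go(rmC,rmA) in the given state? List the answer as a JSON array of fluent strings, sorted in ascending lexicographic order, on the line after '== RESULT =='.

Compute (S \ del) ∪ add:
  pre ⊆ S: {robot_in(rmC)} ⊆ S  — applicable
  S \ del = {ball_in(b4,rmC), free(right)}
  ∪ add   = {ball_in(b4,rmC), free(right), robot_in(rmA)}

== RESULT ==
["ball_in(b4,rmC)", "free(right)", "robot_in(rmA)"]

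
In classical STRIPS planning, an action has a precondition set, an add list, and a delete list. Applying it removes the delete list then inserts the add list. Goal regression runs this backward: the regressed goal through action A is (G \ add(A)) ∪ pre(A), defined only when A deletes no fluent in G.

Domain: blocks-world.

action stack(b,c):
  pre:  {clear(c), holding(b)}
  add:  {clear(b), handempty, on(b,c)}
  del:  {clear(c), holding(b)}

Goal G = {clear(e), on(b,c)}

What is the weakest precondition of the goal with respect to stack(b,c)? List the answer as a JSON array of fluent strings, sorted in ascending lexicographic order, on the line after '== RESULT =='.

Regress:
  G ∩ del = {}  (empty — regression defined)
  G \ add = {clear(e), on(b,c)} \ {clear(b), handempty, on(b,c)} = {clear(e)}
  ∪ pre   = {clear(e)} ∪ {clear(c), holding(b)}
          = {clear(c), clear(e), holding(b)}

== RESULT ==
["clear(c)", "clear(e)", "holding(b)"]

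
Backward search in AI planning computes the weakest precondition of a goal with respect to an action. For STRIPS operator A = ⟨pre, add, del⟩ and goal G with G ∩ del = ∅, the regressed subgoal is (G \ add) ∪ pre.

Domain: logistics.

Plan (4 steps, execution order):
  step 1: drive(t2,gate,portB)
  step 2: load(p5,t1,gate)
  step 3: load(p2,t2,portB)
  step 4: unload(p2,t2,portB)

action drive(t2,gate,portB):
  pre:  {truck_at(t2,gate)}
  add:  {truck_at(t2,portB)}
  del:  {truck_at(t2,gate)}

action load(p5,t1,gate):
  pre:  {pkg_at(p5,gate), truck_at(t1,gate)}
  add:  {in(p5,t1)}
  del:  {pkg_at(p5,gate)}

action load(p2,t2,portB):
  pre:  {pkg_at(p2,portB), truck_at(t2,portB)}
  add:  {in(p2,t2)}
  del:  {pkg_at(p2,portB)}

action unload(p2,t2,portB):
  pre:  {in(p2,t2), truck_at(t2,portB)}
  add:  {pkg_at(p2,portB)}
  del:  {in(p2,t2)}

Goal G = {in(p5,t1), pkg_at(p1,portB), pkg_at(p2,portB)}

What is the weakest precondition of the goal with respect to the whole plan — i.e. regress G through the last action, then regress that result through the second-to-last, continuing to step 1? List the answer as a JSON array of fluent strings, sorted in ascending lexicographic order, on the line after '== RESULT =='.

Work backward from the goal:
  through step 4 (unload(p2,t2,portB)): drop {pkg_at(p2,portB)}, keep {in(p5,t1), pkg_at(p1,portB)}, require {in(p2,t2), truck_at(t2,portB)}
    → {in(p2,t2), in(p5,t1), pkg_at(p1,portB), truck_at(t2,portB)}
  through step 3 (load(p2,t2,portB)): drop {in(p2,t2)}, keep {in(p5,t1), pkg_at(p1,portB), truck_at(t2,portB)}, require {pkg_at(p2,portB), truck_at(t2,portB)}
    → {in(p5,t1), pkg_at(p1,portB), pkg_at(p2,portB), truck_at(t2,portB)}
  through step 2 (load(p5,t1,gate)): drop {in(p5,t1)}, keep {pkg_at(p1,portB), pkg_at(p2,portB), truck_at(t2,portB)}, require {pkg_at(p5,gate), truck_at(t1,gate)}
    → {pkg_at(p1,portB), pkg_at(p2,portB), pkg_at(p5,gate), truck_at(t1,gate), truck_at(t2,portB)}
  through step 1 (drive(t2,gate,portB)): drop {truck_at(t2,portB)}, keep {pkg_at(p1,portB), pkg_at(p2,portB), pkg_at(p5,gate), truck_at(t1,gate)}, require {truck_at(t2,gate)}
    → {pkg_at(p1,portB), pkg_at(p2,portB), pkg_at(p5,gate), truck_at(t1,gate), truck_at(t2,gate)}

== RESULT ==
["pkg_at(p1,portB)", "pkg_at(p2,portB)", "pkg_at(p5,gate)", "truck_at(t1,gate)", "truck_at(t2,gate)"]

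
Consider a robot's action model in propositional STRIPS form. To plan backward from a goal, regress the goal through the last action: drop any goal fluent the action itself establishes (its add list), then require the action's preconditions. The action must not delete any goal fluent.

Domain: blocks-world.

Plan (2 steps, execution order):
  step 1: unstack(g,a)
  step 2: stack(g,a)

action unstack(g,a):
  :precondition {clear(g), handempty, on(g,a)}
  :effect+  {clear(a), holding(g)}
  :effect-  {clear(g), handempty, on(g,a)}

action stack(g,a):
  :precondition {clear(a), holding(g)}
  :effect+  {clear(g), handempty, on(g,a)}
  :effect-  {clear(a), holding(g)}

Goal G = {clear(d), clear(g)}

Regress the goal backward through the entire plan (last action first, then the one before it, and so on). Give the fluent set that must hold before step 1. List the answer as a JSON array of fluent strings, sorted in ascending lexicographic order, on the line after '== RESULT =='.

Work backward from the goal:
  through step 2 (stack(g,a)): drop {clear(g)}, keep {clear(d)}, require {clear(a), holding(g)}
    → {clear(a), clear(d), holding(g)}
  through step 1 (unstack(g,a)): drop {clear(a), holding(g)}, keep {clear(d)}, require {clear(g), handempty, on(g,a)}
    → {clear(d), clear(g), handempty, on(g,a)}

== RESULT ==
["clear(d)", "clear(g)", "handempty", "on(g,a)"]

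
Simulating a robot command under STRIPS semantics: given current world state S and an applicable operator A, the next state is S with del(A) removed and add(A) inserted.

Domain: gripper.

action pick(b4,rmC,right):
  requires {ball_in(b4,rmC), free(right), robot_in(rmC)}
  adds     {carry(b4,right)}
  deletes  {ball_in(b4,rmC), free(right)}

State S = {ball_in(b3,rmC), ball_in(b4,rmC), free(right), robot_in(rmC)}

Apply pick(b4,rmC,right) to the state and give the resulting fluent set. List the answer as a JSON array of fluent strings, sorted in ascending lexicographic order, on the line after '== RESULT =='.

Progress:
  pre ⊆ S: {ball_in(b4,rmC), free(right), robot_in(rmC)} ⊆ S  — applicable
  S \ del = {ball_in(b3,rmC), robot_in(rmC)}
  ∪ add   = {ball_in(b3,rmC), carry(b4,right), robot_in(rmC)}

== RESULT ==
["ball_in(b3,rmC)", "carry(b4,right)", "robot_in(rmC)"]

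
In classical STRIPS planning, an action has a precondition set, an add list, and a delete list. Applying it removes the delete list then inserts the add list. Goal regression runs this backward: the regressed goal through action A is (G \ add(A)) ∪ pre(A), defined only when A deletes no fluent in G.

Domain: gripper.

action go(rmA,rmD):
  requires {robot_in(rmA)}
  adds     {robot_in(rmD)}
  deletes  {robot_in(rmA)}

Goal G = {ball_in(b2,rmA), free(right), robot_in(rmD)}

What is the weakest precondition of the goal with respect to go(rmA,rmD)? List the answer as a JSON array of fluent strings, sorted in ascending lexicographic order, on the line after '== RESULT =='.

Compute (G \ add) ∪ pre:
  G ∩ del = {}  (empty — regression defined)
  G \ add = {ball_in(b2,rmA), free(right), robot_in(rmD)} \ {robot_in(rmD)} = {ball_in(b2,rmA), free(right)}
  ∪ pre   = {ball_in(b2,rmA), free(right)} ∪ {robot_in(rmA)}
          = {ball_in(b2,rmA), free(right), robot_in(rmA)}

== RESULT ==
["ball_in(b2,rmA)", "free(right)", "robot_in(rmA)"]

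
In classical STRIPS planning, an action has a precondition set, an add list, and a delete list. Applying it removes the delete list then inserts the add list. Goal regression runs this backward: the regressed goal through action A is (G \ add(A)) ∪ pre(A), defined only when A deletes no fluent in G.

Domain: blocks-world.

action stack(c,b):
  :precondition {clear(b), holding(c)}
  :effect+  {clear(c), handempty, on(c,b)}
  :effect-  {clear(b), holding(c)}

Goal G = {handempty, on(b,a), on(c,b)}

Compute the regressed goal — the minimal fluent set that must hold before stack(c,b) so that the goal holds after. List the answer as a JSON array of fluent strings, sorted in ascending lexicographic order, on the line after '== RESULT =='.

Regress:
  G ∩ del = {}  (empty — regression defined)
  G \ add = {handempty, on(b,a), on(c,b)} \ {clear(c), handempty, on(c,b)} = {on(b,a)}
  ∪ pre   = {on(b,a)} ∪ {clear(b), holding(c)}
          = {clear(b), holding(c), on(b,a)}

== RESULT ==
["clear(b)", "holding(c)", "on(b,a)"]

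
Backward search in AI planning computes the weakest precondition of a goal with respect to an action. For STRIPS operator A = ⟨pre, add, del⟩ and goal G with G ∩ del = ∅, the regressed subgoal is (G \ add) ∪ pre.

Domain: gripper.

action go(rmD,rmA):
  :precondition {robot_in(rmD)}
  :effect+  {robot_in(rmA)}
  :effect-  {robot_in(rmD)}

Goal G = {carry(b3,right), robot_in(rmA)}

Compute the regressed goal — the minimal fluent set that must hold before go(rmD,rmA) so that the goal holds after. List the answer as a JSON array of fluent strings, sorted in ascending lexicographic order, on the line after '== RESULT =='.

Compute (G \ add) ∪ pre:
  G ∩ del = {}  (empty — regression defined)
  G \ add = {carry(b3,right), robot_in(rmA)} \ {robot_in(rmA)} = {carry(b3,right)}
  ∪ pre   = {carry(b3,right)} ∪ {robot_in(rmD)}
          = {carry(b3,right), robot_in(rmD)}

== RESULT ==
["carry(b3,right)", "robot_in(rmD)"]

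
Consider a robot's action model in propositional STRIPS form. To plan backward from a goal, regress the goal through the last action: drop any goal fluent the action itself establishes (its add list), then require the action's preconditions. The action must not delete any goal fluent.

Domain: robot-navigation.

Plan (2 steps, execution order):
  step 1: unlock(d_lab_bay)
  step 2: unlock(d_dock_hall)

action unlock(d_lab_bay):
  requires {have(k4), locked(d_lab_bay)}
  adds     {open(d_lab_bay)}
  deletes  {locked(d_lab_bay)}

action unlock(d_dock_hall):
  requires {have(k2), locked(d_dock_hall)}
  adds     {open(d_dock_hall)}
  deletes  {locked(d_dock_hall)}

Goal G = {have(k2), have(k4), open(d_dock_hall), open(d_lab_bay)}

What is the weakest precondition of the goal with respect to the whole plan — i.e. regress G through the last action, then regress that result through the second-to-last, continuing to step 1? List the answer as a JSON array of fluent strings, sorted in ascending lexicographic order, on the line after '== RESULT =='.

Work backward from the goal:
  through step 2 (unlock(d_dock_hall)): drop {open(d_dock_hall)}, keep {have(k2), have(k4), open(d_lab_bay)}, require {have(k2), locked(d_dock_hall)}
    → {have(k2), have(k4), locked(d_dock_hall), open(d_lab_bay)}
  through step 1 (unlock(d_lab_bay)): drop {open(d_lab_bay)}, keep {have(k2), have(k4), locked(d_dock_hall)}, require {have(k4), locked(d_lab_bay)}
    → {have(k2), have(k4), locked(d_dock_hall), locked(d_lab_bay)}

== RESULT ==
["have(k2)", "have(k4)", "locked(d_dock_hall)", "locked(d_lab_bay)"]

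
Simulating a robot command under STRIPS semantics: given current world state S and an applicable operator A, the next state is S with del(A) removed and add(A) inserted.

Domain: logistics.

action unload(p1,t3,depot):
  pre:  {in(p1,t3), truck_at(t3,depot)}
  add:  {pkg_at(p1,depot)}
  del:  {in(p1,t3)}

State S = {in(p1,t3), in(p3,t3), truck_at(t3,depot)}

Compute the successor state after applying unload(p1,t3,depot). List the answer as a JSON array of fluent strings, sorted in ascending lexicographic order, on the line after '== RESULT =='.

Progress:
  pre ⊆ S: {in(p1,t3), truck_at(t3,depot)} ⊆ S  — applicable
  S \ del = {in(p3,t3), truck_at(t3,depot)}
  ∪ add   = {in(p3,t3), pkg_at(p1,depot), truck_at(t3,depot)}

== RESULT ==
["in(p3,t3)", "pkg_at(p1,depot)", "truck_at(t3,depot)"]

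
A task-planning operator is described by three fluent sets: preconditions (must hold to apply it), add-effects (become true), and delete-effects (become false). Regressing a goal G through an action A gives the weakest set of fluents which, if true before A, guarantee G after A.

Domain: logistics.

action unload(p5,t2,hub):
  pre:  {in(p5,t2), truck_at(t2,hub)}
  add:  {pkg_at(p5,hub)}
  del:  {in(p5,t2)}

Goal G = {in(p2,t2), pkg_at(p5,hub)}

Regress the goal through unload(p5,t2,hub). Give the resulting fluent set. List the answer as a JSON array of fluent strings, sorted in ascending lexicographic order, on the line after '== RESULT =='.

Regress:
  G ∩ del = {}  (empty — regression defined)
  G \ add = {in(p2,t2), pkg_at(p5,hub)} \ {pkg_at(p5,hub)} = {in(p2,t2)}
  ∪ pre   = {in(p2,t2)} ∪ {in(p5,t2), truck_at(t2,hub)}
          = {in(p2,t2), in(p5,t2), truck_at(t2,hub)}

== RESULT ==
["in(p2,t2)", "in(p5,t2)", "truck_at(t2,hub)"]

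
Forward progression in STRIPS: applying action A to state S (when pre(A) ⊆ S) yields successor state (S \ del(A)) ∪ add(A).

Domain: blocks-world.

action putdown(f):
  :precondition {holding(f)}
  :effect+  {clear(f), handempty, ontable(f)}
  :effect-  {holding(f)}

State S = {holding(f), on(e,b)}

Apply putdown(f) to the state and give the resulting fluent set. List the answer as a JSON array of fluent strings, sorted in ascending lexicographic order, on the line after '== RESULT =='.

Progress:
  pre ⊆ S: {holding(f)} ⊆ S  — applicable
  S \ del = {on(e,b)}
  ∪ add   = {clear(f), handempty, on(e,b), ontable(f)}

== RESULT ==
["clear(f)", "handempty", "on(e,b)", "ontable(f)"]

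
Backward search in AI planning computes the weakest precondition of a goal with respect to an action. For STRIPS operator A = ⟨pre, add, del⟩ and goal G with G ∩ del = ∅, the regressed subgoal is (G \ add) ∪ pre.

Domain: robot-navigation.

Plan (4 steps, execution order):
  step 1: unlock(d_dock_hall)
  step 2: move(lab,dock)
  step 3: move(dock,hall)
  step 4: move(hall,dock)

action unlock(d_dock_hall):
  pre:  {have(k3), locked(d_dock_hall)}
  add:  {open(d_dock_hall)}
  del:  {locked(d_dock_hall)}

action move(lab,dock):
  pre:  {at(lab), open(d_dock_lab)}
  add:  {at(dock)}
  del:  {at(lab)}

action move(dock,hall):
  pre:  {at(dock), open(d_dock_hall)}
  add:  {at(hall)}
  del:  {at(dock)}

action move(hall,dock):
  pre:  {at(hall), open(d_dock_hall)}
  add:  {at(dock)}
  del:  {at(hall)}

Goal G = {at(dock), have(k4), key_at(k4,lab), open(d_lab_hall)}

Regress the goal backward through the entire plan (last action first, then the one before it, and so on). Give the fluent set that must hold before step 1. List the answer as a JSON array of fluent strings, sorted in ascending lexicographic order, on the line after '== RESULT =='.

Regress step by step:
  through step 4 (move(hall,dock)): drop {at(dock)}, keep {have(k4), key_at(k4,lab), open(d_lab_hall)}, require {at(hall), open(d_dock_hall)}
    → {at(hall), have(k4), key_at(k4,lab), open(d_dock_hall), open(d_lab_hall)}
  through step 3 (move(dock,hall)): drop {at(hall)}, keep {have(k4), key_at(k4,lab), open(d_dock_hall), open(d_lab_hall)}, require {at(dock), open(d_dock_hall)}
    → {at(dock), have(k4), key_at(k4,lab), open(d_dock_hall), open(d_lab_hall)}
  through step 2 (move(lab,dock)): drop {at(dock)}, keep {have(k4), key_at(k4,lab), open(d_dock_hall), open(d_lab_hall)}, require {at(lab), open(d_dock_lab)}
    → {at(lab), have(k4), key_at(k4,lab), open(d_dock_hall), open(d_dock_lab), open(d_lab_hall)}
  through step 1 (unlock(d_dock_hall)): drop {open(d_dock_hall)}, keep {at(lab), have(k4), key_at(k4,lab), open(d_dock_lab), open(d_lab_hall)}, require {have(k3), locked(d_dock_hall)}
    → {at(lab), have(k3), have(k4), key_at(k4,lab), locked(d_dock_hall), open(d_dock_lab), open(d_lab_hall)}

== RESULT ==
["at(lab)", "have(k3)", "have(k4)", "key_at(k4,lab)", "locked(d_dock_hall)", "open(d_dock_lab)", "open(d_lab_hall)"]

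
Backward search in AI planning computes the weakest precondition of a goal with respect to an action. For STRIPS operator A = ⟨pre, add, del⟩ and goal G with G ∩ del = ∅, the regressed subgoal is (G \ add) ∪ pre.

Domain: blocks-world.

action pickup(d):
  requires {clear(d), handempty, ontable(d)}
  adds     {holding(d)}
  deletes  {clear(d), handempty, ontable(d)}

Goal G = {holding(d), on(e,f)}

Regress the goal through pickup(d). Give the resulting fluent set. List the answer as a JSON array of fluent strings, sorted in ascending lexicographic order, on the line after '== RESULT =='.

Compute (G \ add) ∪ pre:
  G ∩ del = {}  (empty — regression defined)
  G \ add = {holding(d), on(e,f)} \ {holding(d)} = {on(e,f)}
  ∪ pre   = {on(e,f)} ∪ {clear(d), handempty, ontable(d)}
          = {clear(d), handempty, on(e,f), ontable(d)}

== RESULT ==
["clear(d)", "handempty", "on(e,f)", "ontable(d)"]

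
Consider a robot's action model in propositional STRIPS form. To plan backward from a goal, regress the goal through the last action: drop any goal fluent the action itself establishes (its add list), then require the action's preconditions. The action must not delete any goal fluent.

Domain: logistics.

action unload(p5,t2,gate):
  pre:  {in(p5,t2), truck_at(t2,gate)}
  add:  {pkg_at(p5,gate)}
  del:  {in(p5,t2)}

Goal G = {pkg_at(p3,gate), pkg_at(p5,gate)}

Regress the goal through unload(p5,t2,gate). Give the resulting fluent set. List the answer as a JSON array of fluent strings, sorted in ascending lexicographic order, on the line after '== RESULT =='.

Compute (G \ add) ∪ pre:
  G ∩ del = {}  (empty — regression defined)
  G \ add = {pkg_at(p3,gate), pkg_at(p5,gate)} \ {pkg_at(p5,gate)} = {pkg_at(p3,gate)}
  ∪ pre   = {pkg_at(p3,gate)} ∪ {in(p5,t2), truck_at(t2,gate)}
          = {in(p5,t2), pkg_at(p3,gate), truck_at(t2,gate)}

== RESULT ==
["in(p5,t2)", "pkg_at(p3,gate)", "truck_at(t2,gate)"]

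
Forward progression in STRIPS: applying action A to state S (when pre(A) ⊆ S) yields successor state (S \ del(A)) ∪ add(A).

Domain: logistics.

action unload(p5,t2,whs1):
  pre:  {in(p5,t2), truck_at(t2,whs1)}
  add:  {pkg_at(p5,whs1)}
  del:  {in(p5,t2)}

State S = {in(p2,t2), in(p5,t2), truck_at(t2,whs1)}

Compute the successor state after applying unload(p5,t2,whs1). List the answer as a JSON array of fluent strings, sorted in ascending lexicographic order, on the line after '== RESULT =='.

Compute (S \ del) ∪ add:
  pre ⊆ S: {in(p5,t2), truck_at(t2,whs1)} ⊆ S  — applicable
  S \ del = {in(p2,t2), truck_at(t2,whs1)}
  ∪ add   = {in(p2,t2), pkg_at(p5,whs1), truck_at(t2,whs1)}

== RESULT ==
["in(p2,t2)", "pkg_at(p5,whs1)", "truck_at(t2,whs1)"]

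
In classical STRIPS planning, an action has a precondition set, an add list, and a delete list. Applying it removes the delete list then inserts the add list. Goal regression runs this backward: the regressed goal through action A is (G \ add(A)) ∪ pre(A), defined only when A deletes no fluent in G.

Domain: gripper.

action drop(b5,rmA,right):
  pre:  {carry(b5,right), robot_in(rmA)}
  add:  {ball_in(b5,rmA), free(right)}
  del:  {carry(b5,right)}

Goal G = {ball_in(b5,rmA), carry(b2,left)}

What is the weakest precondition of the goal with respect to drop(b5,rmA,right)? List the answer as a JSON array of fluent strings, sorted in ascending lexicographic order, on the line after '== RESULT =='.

Compute (G \ add) ∪ pre:
  G ∩ del = {}  (empty — regression defined)
  G \ add = {ball_in(b5,rmA), carry(b2,left)} \ {ball_in(b5,rmA), free(right)} = {carry(b2,left)}
  ∪ pre   = {carry(b2,left)} ∪ {carry(b5,right), robot_in(rmA)}
          = {carry(b2,left), carry(b5,right), robot_in(rmA)}

== RESULT ==
["carry(b2,left)", "carry(b5,right)", "robot_in(rmA)"]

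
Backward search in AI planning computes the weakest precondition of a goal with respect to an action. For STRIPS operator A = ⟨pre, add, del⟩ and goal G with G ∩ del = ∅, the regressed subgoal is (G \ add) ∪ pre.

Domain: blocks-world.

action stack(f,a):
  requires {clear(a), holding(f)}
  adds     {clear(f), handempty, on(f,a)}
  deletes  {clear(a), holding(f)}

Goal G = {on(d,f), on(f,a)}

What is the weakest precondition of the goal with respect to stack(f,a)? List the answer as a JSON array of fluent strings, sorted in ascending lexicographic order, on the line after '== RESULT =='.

Compute (G \ add) ∪ pre:
  G ∩ del = {}  (empty — regression defined)
  G \ add = {on(d,f), on(f,a)} \ {clear(f), handempty, on(f,a)} = {on(d,f)}
  ∪ pre   = {on(d,f)} ∪ {clear(a), holding(f)}
          = {clear(a), holding(f), on(d,f)}

== RESULT ==
["clear(a)", "holding(f)", "on(d,f)"]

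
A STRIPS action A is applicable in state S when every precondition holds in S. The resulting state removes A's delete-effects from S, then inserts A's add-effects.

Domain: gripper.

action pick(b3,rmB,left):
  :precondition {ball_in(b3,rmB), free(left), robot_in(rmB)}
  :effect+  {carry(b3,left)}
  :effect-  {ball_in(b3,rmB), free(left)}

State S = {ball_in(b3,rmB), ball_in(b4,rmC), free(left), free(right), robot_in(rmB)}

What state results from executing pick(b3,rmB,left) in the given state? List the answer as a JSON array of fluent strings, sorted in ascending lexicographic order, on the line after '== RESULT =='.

Compute (S \ del) ∪ add:
  pre ⊆ S: {ball_in(b3,rmB), free(left), robot_in(rmB)} ⊆ S  — applicable
  S \ del = {ball_in(b4,rmC), free(right), robot_in(rmB)}
  ∪ add   = {ball_in(b4,rmC), carry(b3,left), free(right), robot_in(rmB)}

== RESULT ==
["ball_in(b4,rmC)", "carry(b3,left)", "free(right)", "robot_in(rmB)"]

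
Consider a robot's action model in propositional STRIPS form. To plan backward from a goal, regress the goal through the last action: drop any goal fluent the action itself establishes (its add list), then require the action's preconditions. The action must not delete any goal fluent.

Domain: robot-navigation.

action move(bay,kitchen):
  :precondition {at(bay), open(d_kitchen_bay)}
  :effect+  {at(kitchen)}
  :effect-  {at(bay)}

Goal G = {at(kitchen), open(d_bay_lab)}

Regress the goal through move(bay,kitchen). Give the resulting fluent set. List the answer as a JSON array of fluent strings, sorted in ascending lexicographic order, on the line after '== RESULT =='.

Regress:
  G ∩ del = {}  (empty — regression defined)
  G \ add = {at(kitchen), open(d_bay_lab)} \ {at(kitchen)} = {open(d_bay_lab)}
  ∪ pre   = {open(d_bay_lab)} ∪ {at(bay), open(d_kitchen_bay)}
          = {at(bay), open(d_bay_lab), open(d_kitchen_bay)}

== RESULT ==
["at(bay)", "open(d_bay_lab)", "open(d_kitchen_bay)"]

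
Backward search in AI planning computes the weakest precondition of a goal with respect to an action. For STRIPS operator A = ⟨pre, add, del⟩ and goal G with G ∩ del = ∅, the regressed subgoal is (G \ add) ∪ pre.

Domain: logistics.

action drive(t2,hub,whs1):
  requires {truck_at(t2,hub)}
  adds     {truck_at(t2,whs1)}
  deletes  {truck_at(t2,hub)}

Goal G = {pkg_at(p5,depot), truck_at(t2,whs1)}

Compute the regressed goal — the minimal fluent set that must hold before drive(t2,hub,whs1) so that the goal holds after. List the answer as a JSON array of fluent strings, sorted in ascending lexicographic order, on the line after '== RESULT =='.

Regress:
  G ∩ del = {}  (empty — regression defined)
  G \ add = {pkg_at(p5,depot), truck_at(t2,whs1)} \ {truck_at(t2,whs1)} = {pkg_at(p5,depot)}
  ∪ pre   = {pkg_at(p5,depot)} ∪ {truck_at(t2,hub)}
          = {pkg_at(p5,depot), truck_at(t2,hub)}

== RESULT ==
["pkg_at(p5,depot)", "truck_at(t2,hub)"]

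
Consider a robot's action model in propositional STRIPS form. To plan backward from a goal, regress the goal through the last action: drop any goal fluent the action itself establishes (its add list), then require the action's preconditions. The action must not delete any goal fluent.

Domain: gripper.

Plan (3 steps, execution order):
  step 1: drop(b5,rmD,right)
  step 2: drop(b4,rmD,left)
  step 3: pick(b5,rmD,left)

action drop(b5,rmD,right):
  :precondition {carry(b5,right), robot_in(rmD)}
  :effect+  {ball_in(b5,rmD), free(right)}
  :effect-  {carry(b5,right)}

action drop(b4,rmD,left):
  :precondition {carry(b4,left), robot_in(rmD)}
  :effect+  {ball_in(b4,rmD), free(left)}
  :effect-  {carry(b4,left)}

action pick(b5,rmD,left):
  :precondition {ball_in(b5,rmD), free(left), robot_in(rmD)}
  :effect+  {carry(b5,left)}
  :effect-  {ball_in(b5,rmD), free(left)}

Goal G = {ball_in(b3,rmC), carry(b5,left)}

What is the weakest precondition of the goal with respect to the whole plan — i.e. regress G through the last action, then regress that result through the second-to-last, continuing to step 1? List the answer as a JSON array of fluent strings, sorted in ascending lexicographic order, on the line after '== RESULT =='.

Work backward from the goal:
  through step 3 (pick(b5,rmD,left)): drop {carry(b5,left)}, keep {ball_in(b3,rmC)}, require {ball_in(b5,rmD), free(left), robot_in(rmD)}
    → {ball_in(b3,rmC), ball_in(b5,rmD), free(left), robot_in(rmD)}
  through step 2 (drop(b4,rmD,left)): drop {free(left)}, keep {ball_in(b3,rmC), ball_in(b5,rmD), robot_in(rmD)}, require {carry(b4,left), robot_in(rmD)}
    → {ball_in(b3,rmC), ball_in(b5,rmD), carry(b4,left), robot_in(rmD)}
  through step 1 (drop(b5,rmD,right)): drop {ball_in(b5,rmD)}, keep {ball_in(b3,rmC), carry(b4,left), robot_in(rmD)}, require {carry(b5,right), robot_in(rmD)}
    → {ball_in(b3,rmC), carry(b4,left), carry(b5,right), robot_in(rmD)}

== RESULT ==
["ball_in(b3,rmC)", "carry(b4,left)", "carry(b5,right)", "robot_in(rmD)"]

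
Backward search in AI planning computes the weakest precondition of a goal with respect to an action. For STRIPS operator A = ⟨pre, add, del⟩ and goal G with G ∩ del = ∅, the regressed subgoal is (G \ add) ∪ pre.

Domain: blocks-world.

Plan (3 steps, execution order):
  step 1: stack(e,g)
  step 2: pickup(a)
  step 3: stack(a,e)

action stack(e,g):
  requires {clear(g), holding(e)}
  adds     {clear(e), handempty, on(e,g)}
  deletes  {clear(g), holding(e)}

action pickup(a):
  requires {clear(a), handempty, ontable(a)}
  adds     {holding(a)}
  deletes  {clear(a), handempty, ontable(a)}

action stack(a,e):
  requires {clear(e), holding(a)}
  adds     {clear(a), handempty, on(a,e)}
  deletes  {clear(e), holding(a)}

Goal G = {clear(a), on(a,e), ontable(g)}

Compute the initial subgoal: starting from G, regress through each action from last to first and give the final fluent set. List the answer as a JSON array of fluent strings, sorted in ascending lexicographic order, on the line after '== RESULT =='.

Work backward from the goal:
  through step 3 (stack(a,e)): drop {clear(a), on(a,e)}, keep {ontable(g)}, require {clear(e), holding(a)}
    → {clear(e), holding(a), ontable(g)}
  through step 2 (pickup(a)): drop {holding(a)}, keep {clear(e), ontable(g)}, require {clear(a), handempty, ontable(a)}
    → {clear(a), clear(e), handempty, ontable(a), ontable(g)}
  through step 1 (stack(e,g)): drop {clear(e), handempty}, keep {clear(a), ontable(a), ontable(g)}, require {clear(g), holding(e)}
    → {clear(a), clear(g), holding(e), ontable(a), ontable(g)}

== RESULT ==
["clear(a)", "clear(g)", "holding(e)", "ontable(a)", "ontable(g)"]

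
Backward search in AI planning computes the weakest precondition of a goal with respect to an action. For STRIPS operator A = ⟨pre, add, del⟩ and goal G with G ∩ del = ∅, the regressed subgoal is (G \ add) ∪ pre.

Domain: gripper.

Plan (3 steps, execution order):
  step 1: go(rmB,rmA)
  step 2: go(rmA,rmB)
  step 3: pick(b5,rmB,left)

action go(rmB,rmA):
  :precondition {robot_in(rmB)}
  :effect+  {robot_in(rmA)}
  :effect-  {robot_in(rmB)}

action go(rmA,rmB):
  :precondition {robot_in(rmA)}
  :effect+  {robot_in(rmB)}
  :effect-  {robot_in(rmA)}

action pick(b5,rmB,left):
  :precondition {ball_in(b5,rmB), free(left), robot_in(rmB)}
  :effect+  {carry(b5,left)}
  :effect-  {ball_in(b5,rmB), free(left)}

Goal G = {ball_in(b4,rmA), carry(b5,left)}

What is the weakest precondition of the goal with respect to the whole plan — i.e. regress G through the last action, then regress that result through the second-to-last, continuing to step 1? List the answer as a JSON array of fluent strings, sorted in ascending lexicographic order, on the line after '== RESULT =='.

Work backward from the goal:
  through step 3 (pick(b5,rmB,left)): drop {carry(b5,left)}, keep {ball_in(b4,rmA)}, require {ball_in(b5,rmB), free(left), robot_in(rmB)}
    → {ball_in(b4,rmA), ball_in(b5,rmB), free(left), robot_in(rmB)}
  through step 2 (go(rmA,rmB)): drop {robot_in(rmB)}, keep {ball_in(b4,rmA), ball_in(b5,rmB), free(left)}, require {robot_in(rmA)}
    → {ball_in(b4,rmA), ball_in(b5,rmB), free(left), robot_in(rmA)}
  through step 1 (go(rmB,rmA)): drop {robot_in(rmA)}, keep {ball_in(b4,rmA), ball_in(b5,rmB), free(left)}, require {robot_in(rmB)}
    → {ball_in(b4,rmA), ball_in(b5,rmB), free(left), robot_in(rmB)}

== RESULT ==
["ball_in(b4,rmA)", "ball_in(b5,rmB)", "free(left)", "robot_in(rmB)"]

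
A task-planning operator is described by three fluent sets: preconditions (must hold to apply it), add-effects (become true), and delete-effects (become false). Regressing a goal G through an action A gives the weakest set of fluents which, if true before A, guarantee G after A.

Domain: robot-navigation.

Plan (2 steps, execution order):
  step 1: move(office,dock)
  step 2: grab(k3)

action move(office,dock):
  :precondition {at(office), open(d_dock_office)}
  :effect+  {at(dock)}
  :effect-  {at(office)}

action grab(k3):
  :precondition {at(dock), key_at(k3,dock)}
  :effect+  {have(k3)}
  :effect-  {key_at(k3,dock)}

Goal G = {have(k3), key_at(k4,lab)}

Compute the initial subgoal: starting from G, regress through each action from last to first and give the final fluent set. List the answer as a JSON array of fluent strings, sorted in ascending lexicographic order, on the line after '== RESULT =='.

Regress step by step:
  through step 2 (grab(k3)): drop {have(k3)}, keep {key_at(k4,lab)}, require {at(dock), key_at(k3,dock)}
    → {at(dock), key_at(k3,dock), key_at(k4,lab)}
  through step 1 (move(office,dock)): drop {at(dock)}, keep {key_at(k3,dock), key_at(k4,lab)}, require {at(office), open(d_dock_office)}
    → {at(office), key_at(k3,dock), key_at(k4,lab), open(d_dock_office)}

== RESULT ==
["at(office)", "key_at(k3,dock)", "key_at(k4,lab)", "open(d_dock_office)"]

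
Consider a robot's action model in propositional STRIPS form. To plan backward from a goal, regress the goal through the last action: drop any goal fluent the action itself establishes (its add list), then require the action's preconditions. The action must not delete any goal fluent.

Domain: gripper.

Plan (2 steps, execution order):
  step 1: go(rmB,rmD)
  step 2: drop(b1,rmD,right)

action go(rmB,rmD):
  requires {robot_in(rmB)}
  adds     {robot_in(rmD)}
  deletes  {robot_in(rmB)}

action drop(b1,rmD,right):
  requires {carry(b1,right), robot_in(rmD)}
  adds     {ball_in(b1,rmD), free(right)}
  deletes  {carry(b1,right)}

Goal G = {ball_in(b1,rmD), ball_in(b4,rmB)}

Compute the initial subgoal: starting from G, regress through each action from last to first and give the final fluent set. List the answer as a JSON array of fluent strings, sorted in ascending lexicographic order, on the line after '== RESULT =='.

Work backward from the goal:
  through step 2 (drop(b1,rmD,right)): drop {ball_in(b1,rmD)}, keep {ball_in(b4,rmB)}, require {carry(b1,right), robot_in(rmD)}
    → {ball_in(b4,rmB), carry(b1,right), robot_in(rmD)}
  through step 1 (go(rmB,rmD)): drop {robot_in(rmD)}, keep {ball_in(b4,rmB), carry(b1,right)}, require {robot_in(rmB)}
    → {ball_in(b4,rmB), carry(b1,right), robot_in(rmB)}

== RESULT ==
["ball_in(b4,rmB)", "carry(b1,right)", "robot_in(rmB)"]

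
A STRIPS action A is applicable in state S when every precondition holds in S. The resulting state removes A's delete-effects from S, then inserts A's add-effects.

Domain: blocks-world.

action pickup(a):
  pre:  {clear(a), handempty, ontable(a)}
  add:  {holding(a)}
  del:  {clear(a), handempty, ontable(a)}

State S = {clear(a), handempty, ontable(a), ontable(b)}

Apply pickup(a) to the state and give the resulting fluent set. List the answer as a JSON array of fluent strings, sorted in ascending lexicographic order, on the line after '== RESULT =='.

Progress:
  pre ⊆ S: {clear(a), handempty, ontable(a)} ⊆ S  — applicable
  S \ del = {ontable(b)}
  ∪ add   = {holding(a), ontable(b)}

== RESULT ==
["holding(a)", "ontable(b)"]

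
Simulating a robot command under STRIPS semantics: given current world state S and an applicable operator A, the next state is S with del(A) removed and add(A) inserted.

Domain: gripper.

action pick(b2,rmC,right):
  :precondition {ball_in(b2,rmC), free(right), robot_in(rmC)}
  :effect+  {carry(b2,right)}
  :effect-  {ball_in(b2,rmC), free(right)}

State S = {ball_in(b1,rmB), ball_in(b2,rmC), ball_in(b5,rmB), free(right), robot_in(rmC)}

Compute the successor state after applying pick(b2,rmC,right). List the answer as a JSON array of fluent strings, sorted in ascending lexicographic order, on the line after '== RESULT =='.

Compute (S \ del) ∪ add:
  pre ⊆ S: {ball_in(b2,rmC), free(right), robot_in(rmC)} ⊆ S  — applicable
  S \ del = {ball_in(b1,rmB), ball_in(b5,rmB), robot_in(rmC)}
  ∪ add   = {ball_in(b1,rmB), ball_in(b5,rmB), carry(b2,right), robot_in(rmC)}

== RESULT ==
["ball_in(b1,rmB)", "ball_in(b5,rmB)", "carry(b2,right)", "robot_in(rmC)"]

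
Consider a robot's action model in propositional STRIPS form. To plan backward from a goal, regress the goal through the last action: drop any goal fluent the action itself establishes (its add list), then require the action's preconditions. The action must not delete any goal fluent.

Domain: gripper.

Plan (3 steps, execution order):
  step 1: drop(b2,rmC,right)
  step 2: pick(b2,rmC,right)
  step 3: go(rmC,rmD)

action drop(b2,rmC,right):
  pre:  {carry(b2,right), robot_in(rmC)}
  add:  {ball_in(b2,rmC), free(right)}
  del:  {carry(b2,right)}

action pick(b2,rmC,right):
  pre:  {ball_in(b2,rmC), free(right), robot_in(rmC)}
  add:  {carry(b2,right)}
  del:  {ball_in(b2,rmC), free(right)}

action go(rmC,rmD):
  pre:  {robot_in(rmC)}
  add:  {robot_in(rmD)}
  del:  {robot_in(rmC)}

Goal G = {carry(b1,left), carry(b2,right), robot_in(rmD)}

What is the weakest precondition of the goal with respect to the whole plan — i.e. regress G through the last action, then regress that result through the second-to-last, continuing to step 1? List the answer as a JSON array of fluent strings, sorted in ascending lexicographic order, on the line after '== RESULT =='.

Regress step by step:
  through step 3 (go(rmC,rmD)): drop {robot_in(rmD)}, keep {carry(b1,left), carry(b2,right)}, require {robot_in(rmC)}
    → {carry(b1,left), carry(b2,right), robot_in(rmC)}
  through step 2 (pick(b2,rmC,right)): drop {carry(b2,right)}, keep {carry(b1,left), robot_in(rmC)}, require {ball_in(b2,rmC), free(right), robot_in(rmC)}
    → {ball_in(b2,rmC), carry(b1,left), free(right), robot_in(rmC)}
  through step 1 (drop(b2,rmC,right)): drop {ball_in(b2,rmC), free(right)}, keep {carry(b1,left), robot_in(rmC)}, require {carry(b2,right), robot_in(rmC)}
    → {carry(b1,left), carry(b2,right), robot_in(rmC)}

== RESULT ==
["carry(b1,left)", "carry(b2,right)", "robot_in(rmC)"]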